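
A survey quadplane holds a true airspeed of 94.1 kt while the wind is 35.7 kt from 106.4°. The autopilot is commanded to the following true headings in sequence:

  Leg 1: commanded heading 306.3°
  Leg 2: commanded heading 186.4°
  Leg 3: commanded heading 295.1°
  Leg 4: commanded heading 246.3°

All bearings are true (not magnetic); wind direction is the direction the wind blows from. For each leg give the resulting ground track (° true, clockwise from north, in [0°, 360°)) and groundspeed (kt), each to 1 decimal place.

Leg 1: heading 306.3°; drift -5.4° → track 300.9°, groundspeed 128.2 kt
Leg 2: heading 186.4°; drift +21.8° → track 208.2°, groundspeed 94.7 kt
Leg 3: heading 295.1°; drift -2.4° → track 292.7°, groundspeed 129.5 kt
Leg 4: heading 246.3°; drift +10.7° → track 257.0°, groundspeed 123.6 kt

Leg 1: track=300.9°, groundspeed=128.2 kt
Leg 2: track=208.2°, groundspeed=94.7 kt
Leg 3: track=292.7°, groundspeed=129.5 kt
Leg 4: track=257.0°, groundspeed=123.6 kt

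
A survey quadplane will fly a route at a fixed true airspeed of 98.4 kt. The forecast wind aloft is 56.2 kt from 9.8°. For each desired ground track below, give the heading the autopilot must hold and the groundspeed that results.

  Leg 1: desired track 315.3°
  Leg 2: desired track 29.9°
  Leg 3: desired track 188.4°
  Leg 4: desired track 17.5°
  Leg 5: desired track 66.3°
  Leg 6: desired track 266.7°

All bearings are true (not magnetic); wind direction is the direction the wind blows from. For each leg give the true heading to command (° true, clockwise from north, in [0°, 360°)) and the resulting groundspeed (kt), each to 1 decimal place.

Leg 1: desired track 315.3°; wind correction +27.7° → command heading 343.0°, groundspeed 54.5 kt
Leg 2: desired track 29.9°; wind correction -11.3° → command heading 18.6°, groundspeed 43.7 kt
Leg 3: desired track 188.4°; wind correction -0.8° → command heading 187.6°, groundspeed 154.6 kt
Leg 4: desired track 17.5°; wind correction -4.4° → command heading 13.1°, groundspeed 42.4 kt
Leg 5: desired track 66.3°; wind correction -28.4° → command heading 37.9°, groundspeed 55.5 kt
Leg 6: desired track 266.7°; wind correction +33.8° → command heading 300.5°, groundspeed 94.5 kt

Leg 1: heading=343.0°, groundspeed=54.5 kt
Leg 2: heading=18.6°, groundspeed=43.7 kt
Leg 3: heading=187.6°, groundspeed=154.6 kt
Leg 4: heading=13.1°, groundspeed=42.4 kt
Leg 5: heading=37.9°, groundspeed=55.5 kt
Leg 6: heading=300.5°, groundspeed=94.5 kt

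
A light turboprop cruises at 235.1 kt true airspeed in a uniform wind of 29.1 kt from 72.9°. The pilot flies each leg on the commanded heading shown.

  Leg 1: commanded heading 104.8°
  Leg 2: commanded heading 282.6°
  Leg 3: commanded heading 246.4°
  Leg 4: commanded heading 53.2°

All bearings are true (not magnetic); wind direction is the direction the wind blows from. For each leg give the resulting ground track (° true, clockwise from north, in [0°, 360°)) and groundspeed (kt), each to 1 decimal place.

Leg 1: heading 104.8°; drift +4.2° → track 109.0°, groundspeed 211.0 kt
Leg 2: heading 282.6°; drift -3.2° → track 279.4°, groundspeed 260.8 kt
Leg 3: heading 246.4°; drift +0.7° → track 247.1°, groundspeed 264.0 kt
Leg 4: heading 53.2°; drift -2.7° → track 50.5°, groundspeed 207.9 kt

Leg 1: track=109.0°, groundspeed=211.0 kt
Leg 2: track=279.4°, groundspeed=260.8 kt
Leg 3: track=247.1°, groundspeed=264.0 kt
Leg 4: track=50.5°, groundspeed=207.9 kt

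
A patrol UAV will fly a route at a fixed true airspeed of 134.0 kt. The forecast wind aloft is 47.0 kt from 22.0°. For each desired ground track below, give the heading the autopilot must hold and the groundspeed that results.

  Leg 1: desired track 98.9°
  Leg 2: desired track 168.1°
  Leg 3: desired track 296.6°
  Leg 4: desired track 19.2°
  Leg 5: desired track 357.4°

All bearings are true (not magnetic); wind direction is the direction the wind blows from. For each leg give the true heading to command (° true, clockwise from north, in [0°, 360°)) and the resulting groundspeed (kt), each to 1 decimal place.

Leg 1: heading=78.9°, groundspeed=115.3 kt
Leg 2: heading=156.8°, groundspeed=170.4 kt
Leg 3: heading=317.1°, groundspeed=121.8 kt
Leg 4: heading=20.2°, groundspeed=87.0 kt
Leg 5: heading=5.8°, groundspeed=89.8 kt

Leg 1: desired track 98.9°; wind correction -20.0° → command heading 78.9°, groundspeed 115.3 kt
Leg 2: desired track 168.1°; wind correction -11.3° → command heading 156.8°, groundspeed 170.4 kt
Leg 3: desired track 296.6°; wind correction +20.5° → command heading 317.1°, groundspeed 121.8 kt
Leg 4: desired track 19.2°; wind correction +1.0° → command heading 20.2°, groundspeed 87.0 kt
Leg 5: desired track 357.4°; wind correction +8.4° → command heading 5.8°, groundspeed 89.8 kt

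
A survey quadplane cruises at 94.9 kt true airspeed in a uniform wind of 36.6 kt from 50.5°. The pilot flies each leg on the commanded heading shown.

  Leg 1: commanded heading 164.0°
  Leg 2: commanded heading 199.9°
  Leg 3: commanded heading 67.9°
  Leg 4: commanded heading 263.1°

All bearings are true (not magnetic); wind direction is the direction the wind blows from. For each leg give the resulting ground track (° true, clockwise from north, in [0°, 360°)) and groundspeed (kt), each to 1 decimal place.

Leg 1: heading 164.0°; drift +17.0° → track 181.0°, groundspeed 114.5 kt
Leg 2: heading 199.9°; drift +8.4° → track 208.3°, groundspeed 127.8 kt
Leg 3: heading 67.9°; drift +10.3° → track 78.2°, groundspeed 61.0 kt
Leg 4: heading 263.1°; drift -8.9° → track 254.2°, groundspeed 127.3 kt

Leg 1: track=181.0°, groundspeed=114.5 kt
Leg 2: track=208.3°, groundspeed=127.8 kt
Leg 3: track=78.2°, groundspeed=61.0 kt
Leg 4: track=254.2°, groundspeed=127.3 kt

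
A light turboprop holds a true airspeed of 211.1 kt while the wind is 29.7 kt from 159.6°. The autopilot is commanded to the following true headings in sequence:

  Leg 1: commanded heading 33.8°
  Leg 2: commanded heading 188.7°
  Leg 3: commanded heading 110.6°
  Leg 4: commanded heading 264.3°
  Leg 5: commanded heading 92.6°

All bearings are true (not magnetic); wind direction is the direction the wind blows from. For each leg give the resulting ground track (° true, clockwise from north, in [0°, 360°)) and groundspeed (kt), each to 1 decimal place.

Leg 1: track=27.8°, groundspeed=229.7 kt
Leg 2: track=193.2°, groundspeed=185.7 kt
Leg 3: track=103.9°, groundspeed=192.9 kt
Leg 4: track=271.8°, groundspeed=220.5 kt
Leg 5: track=84.8°, groundspeed=201.4 kt

Leg 1: heading 33.8°; drift -6.0° → track 27.8°, groundspeed 229.7 kt
Leg 2: heading 188.7°; drift +4.5° → track 193.2°, groundspeed 185.7 kt
Leg 3: heading 110.6°; drift -6.7° → track 103.9°, groundspeed 192.9 kt
Leg 4: heading 264.3°; drift +7.5° → track 271.8°, groundspeed 220.5 kt
Leg 5: heading 92.6°; drift -7.8° → track 84.8°, groundspeed 201.4 kt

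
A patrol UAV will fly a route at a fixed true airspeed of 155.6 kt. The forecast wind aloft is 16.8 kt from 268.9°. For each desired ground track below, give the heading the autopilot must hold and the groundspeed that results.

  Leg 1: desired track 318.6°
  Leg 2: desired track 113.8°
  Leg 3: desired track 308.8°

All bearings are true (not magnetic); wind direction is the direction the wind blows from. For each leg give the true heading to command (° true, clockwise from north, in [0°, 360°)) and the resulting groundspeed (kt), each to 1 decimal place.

Leg 1: heading=313.9°, groundspeed=144.2 kt
Leg 2: heading=116.4°, groundspeed=170.7 kt
Leg 3: heading=304.8°, groundspeed=142.3 kt

Leg 1: desired track 318.6°; wind correction -4.7° → command heading 313.9°, groundspeed 144.2 kt
Leg 2: desired track 113.8°; wind correction +2.6° → command heading 116.4°, groundspeed 170.7 kt
Leg 3: desired track 308.8°; wind correction -4.0° → command heading 304.8°, groundspeed 142.3 kt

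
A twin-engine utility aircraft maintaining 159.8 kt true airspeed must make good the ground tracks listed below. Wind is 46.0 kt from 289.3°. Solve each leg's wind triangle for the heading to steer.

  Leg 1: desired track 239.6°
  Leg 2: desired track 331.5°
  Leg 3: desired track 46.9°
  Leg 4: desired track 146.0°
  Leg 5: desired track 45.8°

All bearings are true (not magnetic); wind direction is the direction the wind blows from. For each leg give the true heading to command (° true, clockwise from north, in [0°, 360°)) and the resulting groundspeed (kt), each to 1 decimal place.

Leg 1: desired track 239.6°; wind correction +12.7° → command heading 252.3°, groundspeed 126.1 kt
Leg 2: desired track 331.5°; wind correction -11.1° → command heading 320.4°, groundspeed 122.7 kt
Leg 3: desired track 46.9°; wind correction -14.8° → command heading 32.1°, groundspeed 175.8 kt
Leg 4: desired track 146.0°; wind correction +9.9° → command heading 155.9°, groundspeed 194.3 kt
Leg 5: desired track 45.8°; wind correction -14.9° → command heading 30.9°, groundspeed 174.9 kt

Leg 1: heading=252.3°, groundspeed=126.1 kt
Leg 2: heading=320.4°, groundspeed=122.7 kt
Leg 3: heading=32.1°, groundspeed=175.8 kt
Leg 4: heading=155.9°, groundspeed=194.3 kt
Leg 5: heading=30.9°, groundspeed=174.9 kt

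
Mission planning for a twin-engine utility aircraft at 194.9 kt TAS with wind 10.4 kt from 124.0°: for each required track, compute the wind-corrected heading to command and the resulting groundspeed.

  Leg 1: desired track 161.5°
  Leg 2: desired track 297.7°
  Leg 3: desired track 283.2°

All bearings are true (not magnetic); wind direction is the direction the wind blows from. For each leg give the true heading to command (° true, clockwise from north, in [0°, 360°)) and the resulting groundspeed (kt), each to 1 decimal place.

Leg 1: desired track 161.5°; wind correction -1.9° → command heading 159.6°, groundspeed 186.5 kt
Leg 2: desired track 297.7°; wind correction -0.3° → command heading 297.4°, groundspeed 205.2 kt
Leg 3: desired track 283.2°; wind correction -1.1° → command heading 282.1°, groundspeed 204.6 kt

Leg 1: heading=159.6°, groundspeed=186.5 kt
Leg 2: heading=297.4°, groundspeed=205.2 kt
Leg 3: heading=282.1°, groundspeed=204.6 kt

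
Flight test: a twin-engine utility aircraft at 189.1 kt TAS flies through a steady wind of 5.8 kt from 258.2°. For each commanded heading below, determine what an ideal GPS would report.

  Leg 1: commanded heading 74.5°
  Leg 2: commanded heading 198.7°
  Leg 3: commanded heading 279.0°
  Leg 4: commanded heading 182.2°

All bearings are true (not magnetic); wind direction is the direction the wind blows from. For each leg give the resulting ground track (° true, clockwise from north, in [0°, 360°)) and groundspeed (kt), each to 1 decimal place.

Leg 1: heading 74.5°; drift +0.1° → track 74.6°, groundspeed 194.9 kt
Leg 2: heading 198.7°; drift -1.5° → track 197.2°, groundspeed 186.2 kt
Leg 3: heading 279.0°; drift +0.6° → track 279.6°, groundspeed 183.7 kt
Leg 4: heading 182.2°; drift -1.7° → track 180.5°, groundspeed 187.8 kt

Leg 1: track=74.6°, groundspeed=194.9 kt
Leg 2: track=197.2°, groundspeed=186.2 kt
Leg 3: track=279.6°, groundspeed=183.7 kt
Leg 4: track=180.5°, groundspeed=187.8 kt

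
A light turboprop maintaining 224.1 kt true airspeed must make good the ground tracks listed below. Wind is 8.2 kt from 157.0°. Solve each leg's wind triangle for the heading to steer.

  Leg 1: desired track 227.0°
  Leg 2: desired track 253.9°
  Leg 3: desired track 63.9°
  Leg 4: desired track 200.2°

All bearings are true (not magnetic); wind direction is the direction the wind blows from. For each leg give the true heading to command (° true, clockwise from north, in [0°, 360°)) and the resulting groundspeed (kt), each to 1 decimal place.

Leg 1: heading=225.0°, groundspeed=221.2 kt
Leg 2: heading=251.8°, groundspeed=224.9 kt
Leg 3: heading=66.0°, groundspeed=224.4 kt
Leg 4: heading=198.8°, groundspeed=218.1 kt

Leg 1: desired track 227.0°; wind correction -2.0° → command heading 225.0°, groundspeed 221.2 kt
Leg 2: desired track 253.9°; wind correction -2.1° → command heading 251.8°, groundspeed 224.9 kt
Leg 3: desired track 63.9°; wind correction +2.1° → command heading 66.0°, groundspeed 224.4 kt
Leg 4: desired track 200.2°; wind correction -1.4° → command heading 198.8°, groundspeed 218.1 kt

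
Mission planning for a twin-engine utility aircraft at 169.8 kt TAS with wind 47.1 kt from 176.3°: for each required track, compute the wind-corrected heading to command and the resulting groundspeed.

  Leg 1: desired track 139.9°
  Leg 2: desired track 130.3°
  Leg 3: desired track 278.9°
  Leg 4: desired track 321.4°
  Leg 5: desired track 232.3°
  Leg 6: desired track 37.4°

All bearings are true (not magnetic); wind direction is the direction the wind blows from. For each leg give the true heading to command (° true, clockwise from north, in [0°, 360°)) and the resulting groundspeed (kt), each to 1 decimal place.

Leg 1: desired track 139.9°; wind correction +9.5° → command heading 149.4°, groundspeed 129.6 kt
Leg 2: desired track 130.3°; wind correction +11.5° → command heading 141.8°, groundspeed 133.7 kt
Leg 3: desired track 278.9°; wind correction -15.7° → command heading 263.2°, groundspeed 173.7 kt
Leg 4: desired track 321.4°; wind correction -9.1° → command heading 312.3°, groundspeed 206.3 kt
Leg 5: desired track 232.3°; wind correction -13.3° → command heading 219.0°, groundspeed 138.9 kt
Leg 6: desired track 37.4°; wind correction +10.5° → command heading 47.9°, groundspeed 202.4 kt

Leg 1: heading=149.4°, groundspeed=129.6 kt
Leg 2: heading=141.8°, groundspeed=133.7 kt
Leg 3: heading=263.2°, groundspeed=173.7 kt
Leg 4: heading=312.3°, groundspeed=206.3 kt
Leg 5: heading=219.0°, groundspeed=138.9 kt
Leg 6: heading=47.9°, groundspeed=202.4 kt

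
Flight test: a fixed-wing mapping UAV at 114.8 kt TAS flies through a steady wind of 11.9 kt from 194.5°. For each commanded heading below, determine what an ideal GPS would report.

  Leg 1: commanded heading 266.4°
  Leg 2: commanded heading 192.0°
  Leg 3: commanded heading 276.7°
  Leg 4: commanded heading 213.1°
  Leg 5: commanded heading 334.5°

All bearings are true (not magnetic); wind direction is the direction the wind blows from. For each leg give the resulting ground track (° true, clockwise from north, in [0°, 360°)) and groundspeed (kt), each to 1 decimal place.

Leg 1: heading 266.4°; drift +5.8° → track 272.2°, groundspeed 111.7 kt
Leg 2: heading 192.0°; drift -0.3° → track 191.7°, groundspeed 102.9 kt
Leg 3: heading 276.7°; drift +5.9° → track 282.6°, groundspeed 113.8 kt
Leg 4: heading 213.1°; drift +2.1° → track 215.2°, groundspeed 103.6 kt
Leg 5: heading 334.5°; drift +3.5° → track 338.0°, groundspeed 124.2 kt

Leg 1: track=272.2°, groundspeed=111.7 kt
Leg 2: track=191.7°, groundspeed=102.9 kt
Leg 3: track=282.6°, groundspeed=113.8 kt
Leg 4: track=215.2°, groundspeed=103.6 kt
Leg 5: track=338.0°, groundspeed=124.2 kt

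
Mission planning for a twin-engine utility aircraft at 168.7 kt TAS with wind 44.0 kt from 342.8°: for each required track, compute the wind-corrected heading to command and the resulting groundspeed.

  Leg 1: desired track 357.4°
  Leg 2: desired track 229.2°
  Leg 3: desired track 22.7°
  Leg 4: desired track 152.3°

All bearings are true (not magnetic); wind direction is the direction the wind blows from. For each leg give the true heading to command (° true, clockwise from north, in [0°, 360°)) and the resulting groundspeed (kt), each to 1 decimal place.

Leg 1: desired track 357.4°; wind correction -3.8° → command heading 353.6°, groundspeed 125.8 kt
Leg 2: desired track 229.2°; wind correction +13.8° → command heading 243.0°, groundspeed 181.4 kt
Leg 3: desired track 22.7°; wind correction -9.6° → command heading 13.1°, groundspeed 132.6 kt
Leg 4: desired track 152.3°; wind correction -2.7° → command heading 149.6°, groundspeed 211.8 kt

Leg 1: heading=353.6°, groundspeed=125.8 kt
Leg 2: heading=243.0°, groundspeed=181.4 kt
Leg 3: heading=13.1°, groundspeed=132.6 kt
Leg 4: heading=149.6°, groundspeed=211.8 kt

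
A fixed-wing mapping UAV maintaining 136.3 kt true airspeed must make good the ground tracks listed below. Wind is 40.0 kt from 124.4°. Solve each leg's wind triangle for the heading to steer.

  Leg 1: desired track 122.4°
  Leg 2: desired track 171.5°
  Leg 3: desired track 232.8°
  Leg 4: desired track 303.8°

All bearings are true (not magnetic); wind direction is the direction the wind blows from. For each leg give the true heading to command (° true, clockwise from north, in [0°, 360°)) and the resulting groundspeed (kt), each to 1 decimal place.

Leg 1: heading=123.0°, groundspeed=96.3 kt
Leg 2: heading=159.1°, groundspeed=105.9 kt
Leg 3: heading=216.6°, groundspeed=143.5 kt
Leg 4: heading=303.6°, groundspeed=176.3 kt

Leg 1: desired track 122.4°; wind correction +0.6° → command heading 123.0°, groundspeed 96.3 kt
Leg 2: desired track 171.5°; wind correction -12.4° → command heading 159.1°, groundspeed 105.9 kt
Leg 3: desired track 232.8°; wind correction -16.2° → command heading 216.6°, groundspeed 143.5 kt
Leg 4: desired track 303.8°; wind correction -0.2° → command heading 303.6°, groundspeed 176.3 kt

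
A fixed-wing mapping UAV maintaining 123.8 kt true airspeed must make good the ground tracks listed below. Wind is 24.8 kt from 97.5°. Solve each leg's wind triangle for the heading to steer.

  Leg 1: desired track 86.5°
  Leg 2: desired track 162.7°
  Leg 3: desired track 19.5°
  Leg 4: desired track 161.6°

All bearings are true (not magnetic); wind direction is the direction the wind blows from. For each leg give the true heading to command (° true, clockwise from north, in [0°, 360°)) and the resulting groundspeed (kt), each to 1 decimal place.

Leg 1: heading=88.7°, groundspeed=99.4 kt
Leg 2: heading=152.2°, groundspeed=111.3 kt
Leg 3: heading=30.8°, groundspeed=116.2 kt
Leg 4: heading=151.2°, groundspeed=110.9 kt

Leg 1: desired track 86.5°; wind correction +2.2° → command heading 88.7°, groundspeed 99.4 kt
Leg 2: desired track 162.7°; wind correction -10.5° → command heading 152.2°, groundspeed 111.3 kt
Leg 3: desired track 19.5°; wind correction +11.3° → command heading 30.8°, groundspeed 116.2 kt
Leg 4: desired track 161.6°; wind correction -10.4° → command heading 151.2°, groundspeed 110.9 kt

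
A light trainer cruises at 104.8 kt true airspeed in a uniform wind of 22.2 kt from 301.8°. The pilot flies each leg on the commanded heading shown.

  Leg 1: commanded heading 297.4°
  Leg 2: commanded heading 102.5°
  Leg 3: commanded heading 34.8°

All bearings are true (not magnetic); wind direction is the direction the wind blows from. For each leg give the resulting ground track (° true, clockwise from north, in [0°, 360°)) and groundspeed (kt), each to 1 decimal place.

Leg 1: heading 297.4°; drift -1.2° → track 296.2°, groundspeed 82.7 kt
Leg 2: heading 102.5°; drift +3.3° → track 105.8°, groundspeed 126.0 kt
Leg 3: heading 34.8°; drift +11.8° → track 46.6°, groundspeed 108.3 kt

Leg 1: track=296.2°, groundspeed=82.7 kt
Leg 2: track=105.8°, groundspeed=126.0 kt
Leg 3: track=46.6°, groundspeed=108.3 kt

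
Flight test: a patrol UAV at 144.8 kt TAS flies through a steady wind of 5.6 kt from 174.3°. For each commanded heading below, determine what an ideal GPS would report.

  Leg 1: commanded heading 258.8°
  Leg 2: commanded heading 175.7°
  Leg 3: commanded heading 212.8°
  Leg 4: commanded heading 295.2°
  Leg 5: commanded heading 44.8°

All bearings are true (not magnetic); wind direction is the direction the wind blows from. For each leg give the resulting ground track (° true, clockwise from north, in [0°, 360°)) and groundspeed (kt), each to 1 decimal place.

Leg 1: track=261.0°, groundspeed=144.4 kt
Leg 2: track=175.8°, groundspeed=139.2 kt
Leg 3: track=214.2°, groundspeed=140.5 kt
Leg 4: track=297.1°, groundspeed=147.8 kt
Leg 5: track=43.1°, groundspeed=148.4 kt

Leg 1: heading 258.8°; drift +2.2° → track 261.0°, groundspeed 144.4 kt
Leg 2: heading 175.7°; drift +0.1° → track 175.8°, groundspeed 139.2 kt
Leg 3: heading 212.8°; drift +1.4° → track 214.2°, groundspeed 140.5 kt
Leg 4: heading 295.2°; drift +1.9° → track 297.1°, groundspeed 147.8 kt
Leg 5: heading 44.8°; drift -1.7° → track 43.1°, groundspeed 148.4 kt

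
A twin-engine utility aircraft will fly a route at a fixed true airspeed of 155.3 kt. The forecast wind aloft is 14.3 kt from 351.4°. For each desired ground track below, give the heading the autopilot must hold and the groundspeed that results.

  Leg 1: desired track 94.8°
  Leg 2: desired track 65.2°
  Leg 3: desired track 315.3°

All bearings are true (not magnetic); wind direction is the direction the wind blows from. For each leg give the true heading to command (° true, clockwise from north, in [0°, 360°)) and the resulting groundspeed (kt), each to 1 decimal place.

Leg 1: desired track 94.8°; wind correction -5.1° → command heading 89.7°, groundspeed 158.0 kt
Leg 2: desired track 65.2°; wind correction -5.1° → command heading 60.1°, groundspeed 150.7 kt
Leg 3: desired track 315.3°; wind correction +3.1° → command heading 318.4°, groundspeed 143.5 kt

Leg 1: heading=89.7°, groundspeed=158.0 kt
Leg 2: heading=60.1°, groundspeed=150.7 kt
Leg 3: heading=318.4°, groundspeed=143.5 kt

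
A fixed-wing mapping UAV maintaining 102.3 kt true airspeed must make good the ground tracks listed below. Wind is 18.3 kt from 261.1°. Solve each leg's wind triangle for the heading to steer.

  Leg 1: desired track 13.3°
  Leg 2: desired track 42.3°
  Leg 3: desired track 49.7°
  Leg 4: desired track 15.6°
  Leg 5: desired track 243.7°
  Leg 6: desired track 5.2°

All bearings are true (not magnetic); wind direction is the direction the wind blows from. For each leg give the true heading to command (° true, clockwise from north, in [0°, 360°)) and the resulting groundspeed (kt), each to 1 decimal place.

Leg 1: heading=3.8°, groundspeed=107.8 kt
Leg 2: heading=35.9°, groundspeed=115.9 kt
Leg 3: heading=44.4°, groundspeed=117.5 kt
Leg 4: heading=6.2°, groundspeed=108.5 kt
Leg 5: heading=246.8°, groundspeed=84.7 kt
Leg 6: heading=355.2°, groundspeed=105.2 kt

Leg 1: desired track 13.3°; wind correction -9.5° → command heading 3.8°, groundspeed 107.8 kt
Leg 2: desired track 42.3°; wind correction -6.4° → command heading 35.9°, groundspeed 115.9 kt
Leg 3: desired track 49.7°; wind correction -5.3° → command heading 44.4°, groundspeed 117.5 kt
Leg 4: desired track 15.6°; wind correction -9.4° → command heading 6.2°, groundspeed 108.5 kt
Leg 5: desired track 243.7°; wind correction +3.1° → command heading 246.8°, groundspeed 84.7 kt
Leg 6: desired track 5.2°; wind correction -10.0° → command heading 355.2°, groundspeed 105.2 kt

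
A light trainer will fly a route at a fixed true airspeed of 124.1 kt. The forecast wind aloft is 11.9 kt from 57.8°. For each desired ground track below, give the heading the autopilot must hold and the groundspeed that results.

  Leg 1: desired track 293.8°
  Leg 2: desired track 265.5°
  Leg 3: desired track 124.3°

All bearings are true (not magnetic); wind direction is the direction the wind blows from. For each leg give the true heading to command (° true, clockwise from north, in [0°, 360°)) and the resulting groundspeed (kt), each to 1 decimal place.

Leg 1: heading=298.4°, groundspeed=130.4 kt
Leg 2: heading=268.1°, groundspeed=134.5 kt
Leg 3: heading=119.3°, groundspeed=118.9 kt

Leg 1: desired track 293.8°; wind correction +4.6° → command heading 298.4°, groundspeed 130.4 kt
Leg 2: desired track 265.5°; wind correction +2.6° → command heading 268.1°, groundspeed 134.5 kt
Leg 3: desired track 124.3°; wind correction -5.0° → command heading 119.3°, groundspeed 118.9 kt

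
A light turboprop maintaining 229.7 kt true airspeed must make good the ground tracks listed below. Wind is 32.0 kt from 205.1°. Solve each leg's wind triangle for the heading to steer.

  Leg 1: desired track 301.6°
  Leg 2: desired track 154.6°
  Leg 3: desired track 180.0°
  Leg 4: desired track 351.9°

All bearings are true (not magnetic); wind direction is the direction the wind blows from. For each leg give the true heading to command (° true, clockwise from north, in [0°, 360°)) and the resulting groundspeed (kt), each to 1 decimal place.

Leg 1: heading=293.6°, groundspeed=231.1 kt
Leg 2: heading=160.8°, groundspeed=208.0 kt
Leg 3: heading=183.4°, groundspeed=200.3 kt
Leg 4: heading=347.5°, groundspeed=255.8 kt

Leg 1: desired track 301.6°; wind correction -8.0° → command heading 293.6°, groundspeed 231.1 kt
Leg 2: desired track 154.6°; wind correction +6.2° → command heading 160.8°, groundspeed 208.0 kt
Leg 3: desired track 180.0°; wind correction +3.4° → command heading 183.4°, groundspeed 200.3 kt
Leg 4: desired track 351.9°; wind correction -4.4° → command heading 347.5°, groundspeed 255.8 kt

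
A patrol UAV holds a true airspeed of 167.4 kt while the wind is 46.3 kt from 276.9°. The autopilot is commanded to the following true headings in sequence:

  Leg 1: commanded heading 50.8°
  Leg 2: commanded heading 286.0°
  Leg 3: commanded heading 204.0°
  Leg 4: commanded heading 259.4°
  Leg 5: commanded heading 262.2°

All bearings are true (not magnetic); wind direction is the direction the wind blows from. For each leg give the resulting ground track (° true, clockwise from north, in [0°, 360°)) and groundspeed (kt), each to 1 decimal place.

Leg 1: heading 50.8°; drift +9.5° → track 60.3°, groundspeed 202.3 kt
Leg 2: heading 286.0°; drift +3.4° → track 289.4°, groundspeed 121.9 kt
Leg 3: heading 204.0°; drift -16.1° → track 187.9°, groundspeed 160.0 kt
Leg 4: heading 259.4°; drift -6.4° → track 253.0°, groundspeed 124.0 kt
Leg 5: heading 262.2°; drift -5.5° → track 256.7°, groundspeed 123.2 kt

Leg 1: track=60.3°, groundspeed=202.3 kt
Leg 2: track=289.4°, groundspeed=121.9 kt
Leg 3: track=187.9°, groundspeed=160.0 kt
Leg 4: track=253.0°, groundspeed=124.0 kt
Leg 5: track=256.7°, groundspeed=123.2 kt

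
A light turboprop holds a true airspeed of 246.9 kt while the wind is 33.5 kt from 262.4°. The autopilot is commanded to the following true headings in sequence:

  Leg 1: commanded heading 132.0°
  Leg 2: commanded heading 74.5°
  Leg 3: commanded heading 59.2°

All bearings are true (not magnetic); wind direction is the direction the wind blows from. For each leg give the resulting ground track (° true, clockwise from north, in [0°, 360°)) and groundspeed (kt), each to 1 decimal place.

Leg 1: heading 132.0°; drift -5.4° → track 126.6°, groundspeed 269.8 kt
Leg 2: heading 74.5°; drift +0.9° → track 75.4°, groundspeed 280.1 kt
Leg 3: heading 59.2°; drift +2.7° → track 61.9°, groundspeed 278.0 kt

Leg 1: track=126.6°, groundspeed=269.8 kt
Leg 2: track=75.4°, groundspeed=280.1 kt
Leg 3: track=61.9°, groundspeed=278.0 kt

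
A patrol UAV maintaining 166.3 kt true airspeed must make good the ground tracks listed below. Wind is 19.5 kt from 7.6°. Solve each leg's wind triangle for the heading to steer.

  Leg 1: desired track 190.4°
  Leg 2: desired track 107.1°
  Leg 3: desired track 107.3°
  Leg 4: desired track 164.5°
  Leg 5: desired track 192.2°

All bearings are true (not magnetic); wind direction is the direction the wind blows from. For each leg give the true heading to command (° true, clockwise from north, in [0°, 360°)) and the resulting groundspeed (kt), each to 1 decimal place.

Leg 1: desired track 190.4°; wind correction +0.3° → command heading 190.7°, groundspeed 185.8 kt
Leg 2: desired track 107.1°; wind correction -6.6° → command heading 100.5°, groundspeed 168.4 kt
Leg 3: desired track 107.3°; wind correction -6.6° → command heading 100.7°, groundspeed 168.5 kt
Leg 4: desired track 164.5°; wind correction -2.6° → command heading 161.9°, groundspeed 184.1 kt
Leg 5: desired track 192.2°; wind correction +0.5° → command heading 192.7°, groundspeed 185.7 kt

Leg 1: heading=190.7°, groundspeed=185.8 kt
Leg 2: heading=100.5°, groundspeed=168.4 kt
Leg 3: heading=100.7°, groundspeed=168.5 kt
Leg 4: heading=161.9°, groundspeed=184.1 kt
Leg 5: heading=192.7°, groundspeed=185.7 kt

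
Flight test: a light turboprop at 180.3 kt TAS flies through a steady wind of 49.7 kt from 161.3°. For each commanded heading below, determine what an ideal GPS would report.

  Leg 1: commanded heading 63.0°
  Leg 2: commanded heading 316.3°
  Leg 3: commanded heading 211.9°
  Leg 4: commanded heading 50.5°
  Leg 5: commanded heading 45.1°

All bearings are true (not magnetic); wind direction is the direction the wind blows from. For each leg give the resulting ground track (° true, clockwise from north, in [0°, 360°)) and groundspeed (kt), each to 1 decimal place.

Leg 1: heading 63.0°; drift -14.7° → track 48.3°, groundspeed 193.8 kt
Leg 2: heading 316.3°; drift +5.3° → track 321.6°, groundspeed 226.3 kt
Leg 3: heading 211.9°; drift +14.5° → track 226.4°, groundspeed 153.6 kt
Leg 4: heading 50.5°; drift -13.2° → track 37.3°, groundspeed 203.3 kt
Leg 5: heading 45.1°; drift -12.4° → track 32.7°, groundspeed 207.1 kt

Leg 1: track=48.3°, groundspeed=193.8 kt
Leg 2: track=321.6°, groundspeed=226.3 kt
Leg 3: track=226.4°, groundspeed=153.6 kt
Leg 4: track=37.3°, groundspeed=203.3 kt
Leg 5: track=32.7°, groundspeed=207.1 kt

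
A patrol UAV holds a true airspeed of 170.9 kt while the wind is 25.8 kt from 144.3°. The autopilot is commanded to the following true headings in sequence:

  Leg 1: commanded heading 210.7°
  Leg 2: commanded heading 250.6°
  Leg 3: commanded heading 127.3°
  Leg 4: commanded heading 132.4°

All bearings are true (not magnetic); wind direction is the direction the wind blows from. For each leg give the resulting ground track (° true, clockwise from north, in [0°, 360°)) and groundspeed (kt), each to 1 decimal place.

Leg 1: track=219.1°, groundspeed=162.3 kt
Leg 2: track=258.5°, groundspeed=179.9 kt
Leg 3: track=124.3°, groundspeed=146.4 kt
Leg 4: track=130.3°, groundspeed=145.8 kt

Leg 1: heading 210.7°; drift +8.4° → track 219.1°, groundspeed 162.3 kt
Leg 2: heading 250.6°; drift +7.9° → track 258.5°, groundspeed 179.9 kt
Leg 3: heading 127.3°; drift -3.0° → track 124.3°, groundspeed 146.4 kt
Leg 4: heading 132.4°; drift -2.1° → track 130.3°, groundspeed 145.8 kt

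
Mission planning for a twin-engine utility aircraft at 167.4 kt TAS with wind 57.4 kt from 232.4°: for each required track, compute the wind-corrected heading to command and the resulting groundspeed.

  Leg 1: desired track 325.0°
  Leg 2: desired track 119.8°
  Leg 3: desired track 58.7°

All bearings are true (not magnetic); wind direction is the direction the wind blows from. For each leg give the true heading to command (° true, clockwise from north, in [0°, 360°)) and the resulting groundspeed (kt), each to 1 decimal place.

Leg 1: desired track 325.0°; wind correction -20.0° → command heading 305.0°, groundspeed 159.9 kt
Leg 2: desired track 119.8°; wind correction +18.5° → command heading 138.3°, groundspeed 180.8 kt
Leg 3: desired track 58.7°; wind correction +2.2° → command heading 60.9°, groundspeed 224.3 kt

Leg 1: heading=305.0°, groundspeed=159.9 kt
Leg 2: heading=138.3°, groundspeed=180.8 kt
Leg 3: heading=60.9°, groundspeed=224.3 kt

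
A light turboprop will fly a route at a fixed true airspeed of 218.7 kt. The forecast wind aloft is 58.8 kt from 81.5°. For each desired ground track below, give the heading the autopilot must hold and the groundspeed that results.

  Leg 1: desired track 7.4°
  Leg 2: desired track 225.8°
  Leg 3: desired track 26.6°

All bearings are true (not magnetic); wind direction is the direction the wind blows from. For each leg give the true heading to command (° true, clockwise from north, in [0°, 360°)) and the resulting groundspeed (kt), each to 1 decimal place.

Leg 1: desired track 7.4°; wind correction +15.0° → command heading 22.4°, groundspeed 195.2 kt
Leg 2: desired track 225.8°; wind correction -9.0° → command heading 216.8°, groundspeed 263.7 kt
Leg 3: desired track 26.6°; wind correction +12.7° → command heading 39.3°, groundspeed 179.5 kt

Leg 1: heading=22.4°, groundspeed=195.2 kt
Leg 2: heading=216.8°, groundspeed=263.7 kt
Leg 3: heading=39.3°, groundspeed=179.5 kt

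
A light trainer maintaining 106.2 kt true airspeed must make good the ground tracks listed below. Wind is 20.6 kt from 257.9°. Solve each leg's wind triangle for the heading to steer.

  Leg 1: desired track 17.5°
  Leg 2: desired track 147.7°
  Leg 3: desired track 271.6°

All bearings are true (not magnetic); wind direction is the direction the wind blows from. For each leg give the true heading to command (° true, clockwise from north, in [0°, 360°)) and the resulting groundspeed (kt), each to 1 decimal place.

Leg 1: desired track 17.5°; wind correction -9.7° → command heading 7.8°, groundspeed 114.9 kt
Leg 2: desired track 147.7°; wind correction +10.5° → command heading 158.2°, groundspeed 111.5 kt
Leg 3: desired track 271.6°; wind correction -2.6° → command heading 269.0°, groundspeed 86.1 kt

Leg 1: heading=7.8°, groundspeed=114.9 kt
Leg 2: heading=158.2°, groundspeed=111.5 kt
Leg 3: heading=269.0°, groundspeed=86.1 kt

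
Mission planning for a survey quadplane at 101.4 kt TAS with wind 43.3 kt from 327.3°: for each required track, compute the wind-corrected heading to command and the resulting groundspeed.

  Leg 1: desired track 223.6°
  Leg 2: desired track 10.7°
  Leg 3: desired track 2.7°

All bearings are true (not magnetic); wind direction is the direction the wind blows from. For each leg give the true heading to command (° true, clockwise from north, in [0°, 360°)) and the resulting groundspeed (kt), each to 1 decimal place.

Leg 1: desired track 223.6°; wind correction +24.5° → command heading 248.1°, groundspeed 102.5 kt
Leg 2: desired track 10.7°; wind correction -17.1° → command heading 353.6°, groundspeed 65.5 kt
Leg 3: desired track 2.7°; wind correction -14.3° → command heading 348.4°, groundspeed 63.0 kt

Leg 1: heading=248.1°, groundspeed=102.5 kt
Leg 2: heading=353.6°, groundspeed=65.5 kt
Leg 3: heading=348.4°, groundspeed=63.0 kt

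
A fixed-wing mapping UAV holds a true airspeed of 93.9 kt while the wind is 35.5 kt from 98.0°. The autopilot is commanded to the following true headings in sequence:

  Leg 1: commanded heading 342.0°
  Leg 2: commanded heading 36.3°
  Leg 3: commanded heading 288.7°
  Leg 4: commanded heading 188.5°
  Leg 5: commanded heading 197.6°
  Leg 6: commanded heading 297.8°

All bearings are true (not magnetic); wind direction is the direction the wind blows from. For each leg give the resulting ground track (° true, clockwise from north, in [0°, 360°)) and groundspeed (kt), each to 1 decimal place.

Leg 1: track=325.7°, groundspeed=114.0 kt
Leg 2: track=14.2°, groundspeed=83.2 kt
Leg 3: track=285.8°, groundspeed=129.0 kt
Leg 4: track=209.1°, groundspeed=100.7 kt
Leg 5: track=216.9°, groundspeed=105.8 kt
Leg 6: track=292.4°, groundspeed=127.9 kt

Leg 1: heading 342.0°; drift -16.3° → track 325.7°, groundspeed 114.0 kt
Leg 2: heading 36.3°; drift -22.1° → track 14.2°, groundspeed 83.2 kt
Leg 3: heading 288.7°; drift -2.9° → track 285.8°, groundspeed 129.0 kt
Leg 4: heading 188.5°; drift +20.6° → track 209.1°, groundspeed 100.7 kt
Leg 5: heading 197.6°; drift +19.3° → track 216.9°, groundspeed 105.8 kt
Leg 6: heading 297.8°; drift -5.4° → track 292.4°, groundspeed 127.9 kt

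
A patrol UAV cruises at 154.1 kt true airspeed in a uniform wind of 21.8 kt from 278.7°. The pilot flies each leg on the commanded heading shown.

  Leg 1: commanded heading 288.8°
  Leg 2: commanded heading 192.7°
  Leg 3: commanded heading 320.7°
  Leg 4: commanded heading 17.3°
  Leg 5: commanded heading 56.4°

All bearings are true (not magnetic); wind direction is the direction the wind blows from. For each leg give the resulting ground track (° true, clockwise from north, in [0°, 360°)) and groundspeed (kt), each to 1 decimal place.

Leg 1: heading 288.8°; drift +1.7° → track 290.5°, groundspeed 132.7 kt
Leg 2: heading 192.7°; drift -8.1° → track 184.6°, groundspeed 154.1 kt
Leg 3: heading 320.7°; drift +6.0° → track 326.7°, groundspeed 138.7 kt
Leg 4: heading 17.3°; drift +7.8° → track 25.1°, groundspeed 158.8 kt
Leg 5: heading 56.4°; drift +4.9° → track 61.3°, groundspeed 170.9 kt

Leg 1: track=290.5°, groundspeed=132.7 kt
Leg 2: track=184.6°, groundspeed=154.1 kt
Leg 3: track=326.7°, groundspeed=138.7 kt
Leg 4: track=25.1°, groundspeed=158.8 kt
Leg 5: track=61.3°, groundspeed=170.9 kt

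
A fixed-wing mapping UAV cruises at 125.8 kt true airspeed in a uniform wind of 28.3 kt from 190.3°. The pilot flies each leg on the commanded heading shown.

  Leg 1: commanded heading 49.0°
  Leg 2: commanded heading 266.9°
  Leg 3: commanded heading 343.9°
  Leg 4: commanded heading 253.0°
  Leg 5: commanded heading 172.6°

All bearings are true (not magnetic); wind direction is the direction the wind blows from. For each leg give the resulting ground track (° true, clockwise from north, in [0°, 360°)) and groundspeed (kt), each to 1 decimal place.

Leg 1: track=42.2°, groundspeed=148.9 kt
Leg 2: track=279.9°, groundspeed=122.4 kt
Leg 3: track=348.7°, groundspeed=151.7 kt
Leg 4: track=265.6°, groundspeed=115.6 kt
Leg 5: track=167.6°, groundspeed=99.2 kt

Leg 1: heading 49.0°; drift -6.8° → track 42.2°, groundspeed 148.9 kt
Leg 2: heading 266.9°; drift +13.0° → track 279.9°, groundspeed 122.4 kt
Leg 3: heading 343.9°; drift +4.8° → track 348.7°, groundspeed 151.7 kt
Leg 4: heading 253.0°; drift +12.6° → track 265.6°, groundspeed 115.6 kt
Leg 5: heading 172.6°; drift -5.0° → track 167.6°, groundspeed 99.2 kt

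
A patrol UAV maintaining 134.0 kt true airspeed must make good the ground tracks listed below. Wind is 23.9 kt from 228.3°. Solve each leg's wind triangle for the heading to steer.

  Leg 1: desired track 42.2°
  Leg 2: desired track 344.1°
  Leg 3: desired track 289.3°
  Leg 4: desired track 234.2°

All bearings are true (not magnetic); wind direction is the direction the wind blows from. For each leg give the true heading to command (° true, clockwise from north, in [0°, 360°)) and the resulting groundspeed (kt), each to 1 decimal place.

Leg 1: desired track 42.2°; wind correction -1.1° → command heading 41.1°, groundspeed 157.7 kt
Leg 2: desired track 344.1°; wind correction -9.2° → command heading 334.9°, groundspeed 142.7 kt
Leg 3: desired track 289.3°; wind correction -9.0° → command heading 280.3°, groundspeed 120.8 kt
Leg 4: desired track 234.2°; wind correction -1.1° → command heading 233.1°, groundspeed 110.2 kt

Leg 1: heading=41.1°, groundspeed=157.7 kt
Leg 2: heading=334.9°, groundspeed=142.7 kt
Leg 3: heading=280.3°, groundspeed=120.8 kt
Leg 4: heading=233.1°, groundspeed=110.2 kt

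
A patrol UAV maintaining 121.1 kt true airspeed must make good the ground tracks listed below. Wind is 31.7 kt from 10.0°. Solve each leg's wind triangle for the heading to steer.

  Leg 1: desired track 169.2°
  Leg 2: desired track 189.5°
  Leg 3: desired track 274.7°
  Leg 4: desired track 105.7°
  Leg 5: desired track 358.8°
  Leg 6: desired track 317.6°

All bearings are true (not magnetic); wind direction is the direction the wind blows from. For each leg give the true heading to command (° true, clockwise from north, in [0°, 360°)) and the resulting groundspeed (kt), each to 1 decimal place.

Leg 1: desired track 169.2°; wind correction -5.3° → command heading 163.9°, groundspeed 150.2 kt
Leg 2: desired track 189.5°; wind correction -0.1° → command heading 189.4°, groundspeed 152.8 kt
Leg 3: desired track 274.7°; wind correction +15.1° → command heading 289.8°, groundspeed 119.8 kt
Leg 4: desired track 105.7°; wind correction -15.1° → command heading 90.6°, groundspeed 120.1 kt
Leg 5: desired track 358.8°; wind correction +2.9° → command heading 1.7°, groundspeed 89.8 kt
Leg 6: desired track 317.6°; wind correction +12.0° → command heading 329.6°, groundspeed 99.1 kt

Leg 1: heading=163.9°, groundspeed=150.2 kt
Leg 2: heading=189.4°, groundspeed=152.8 kt
Leg 3: heading=289.8°, groundspeed=119.8 kt
Leg 4: heading=90.6°, groundspeed=120.1 kt
Leg 5: heading=1.7°, groundspeed=89.8 kt
Leg 6: heading=329.6°, groundspeed=99.1 kt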